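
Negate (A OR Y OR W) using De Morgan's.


De Morgan's law: ¬(P ∨ Q ∨ R) ≡ ¬P ∧ ¬Q ∧ ¬R
¬(A ∨ Y ∨ W) = ¬A ∧ ¬Y ∧ ¬W

¬A ∧ ¬Y ∧ ¬W


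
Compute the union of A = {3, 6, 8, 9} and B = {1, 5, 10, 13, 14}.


A = {3, 6, 8, 9}
B = {1, 5, 10, 13, 14}
Operation: union
All elements combined: 1, 3, 5, 6, 8, 9, 10, 13, 14

{1, 3, 5, 6, 8, 9, 10, 13, 14}


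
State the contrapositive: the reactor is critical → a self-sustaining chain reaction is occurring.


Original: If the reactor is critical, then a self-sustaining chain reaction is occurring
Contrapositive: If ¬Q, then ¬P
Negate Q: not (a self-sustaining chain reaction is occurring)
Negate P: not (the reactor is critical)

If not (a self-sustaining chain reaction is occurring), then not (the reactor is critical).


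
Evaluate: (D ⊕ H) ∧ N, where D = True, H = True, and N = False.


D = True, H = True, N = False
Step 1: D ⊕ H = True XOR True = False
Step 2: False ∧ N = False AND False = False
XOR true when exactly one of D,H is true; then AND with N.

False


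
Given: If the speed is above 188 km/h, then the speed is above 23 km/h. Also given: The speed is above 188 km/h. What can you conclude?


Modus ponens: P → Q, P ⊢ Q
P: the speed is above 188 km/h
Q: the speed is above 23 km/h
We have P → Q and P is true.
By modus ponens, Q must be true.

The speed is above 23 km/h


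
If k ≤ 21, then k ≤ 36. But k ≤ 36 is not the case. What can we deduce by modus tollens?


Modus tollens: P → Q, ¬Q ⊢ ¬P
P: k ≤ 21
Q: k ≤ 36
We have P → Q and Q is false.
By modus tollens, P must be false.

It is not the case that k ≤ 21


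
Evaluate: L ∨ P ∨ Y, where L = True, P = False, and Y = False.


L = True, P = False, Y = False
Step 1: L ∨ P = True OR False = True
Step 2: True ∨ Y = True OR False = True
OR is true when at least one operand is true.

True


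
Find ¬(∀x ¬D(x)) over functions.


Original: ∀x ¬D(x)
Rule: ¬∀→∃, ¬∃→∀, negate predicate.
Negation: ∃x D(x)

∃x D(x)


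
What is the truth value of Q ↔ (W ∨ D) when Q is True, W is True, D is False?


Q = True, W = True, D = False
Step 1: W ∨ D = True OR False = True
Step 2: Q ↔ (True): true when both sides have same truth value.
Result: True ↔ True = True

True


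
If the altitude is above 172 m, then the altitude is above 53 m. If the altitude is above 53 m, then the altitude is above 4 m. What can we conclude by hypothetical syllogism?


Hypothetical syllogism: P → Q, Q → R ⊢ P → R
Premise 1: the altitude is above 172 m → the altitude is above 53 m
Premise 2: the altitude is above 53 m → the altitude is above 4 m
Chain the implications: the middle term (the altitude is above 53 m) links the two.
Conclusion: If the altitude is above 172 m, then the altitude is above 4 m.

If the altitude is above 172 m, then the altitude is above 4 m.


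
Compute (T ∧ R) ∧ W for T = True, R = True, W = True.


T = True, R = True, W = True
Step 1: T ∧ R = True AND True = True
Step 2: True ∧ W = True AND True = True
AND is true only when ALL operands are true.

True


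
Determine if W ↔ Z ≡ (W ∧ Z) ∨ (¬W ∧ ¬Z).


Expression 1: W ↔ Z
Expression 2: (W ∧ Z) ∨ (¬W ∧ ¬Z)
Truth table (W Z | Expr1 Expr2):
  T T |   T     T
  T F |   F     F
  F T |   F     F
  F F |   T     T
All 4 rows agree, so the expressions are logically equivalent.

Yes


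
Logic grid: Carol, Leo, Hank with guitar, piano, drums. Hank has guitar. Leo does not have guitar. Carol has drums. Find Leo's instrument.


From clues:
  Hank → guitar
  Carol → drums
By elimination, Leo gets the remaining.

piano


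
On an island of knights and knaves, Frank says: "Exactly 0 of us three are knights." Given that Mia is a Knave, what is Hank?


Frank claims exactly 0 knights among Frank, Mia, Hank.
Given: Mia is a Knave.

Case 1: Frank is a Knight (tells truth)
  Then exactly 0 of the three are knights.
  Counting Frank, Mia: 1 knight(s) so far. Need -1 more → impossible.
Case 2: Frank is a Knave (lies)
  Then the count is NOT 0.
  If Hank = Knave, count = 0 = 0 → claim would be true, contradicts lie.
  If Hank = Knight, count = 1 ≠ 0 → lie confirmed ✓

Hank is a Knight.

Knight


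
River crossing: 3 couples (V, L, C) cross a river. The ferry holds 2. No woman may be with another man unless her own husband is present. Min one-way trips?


Label couples V, L, C (H = husband, W = wife).
Counting alone: 6 people, the ferry carries 2 and someone must bring it back, so each round trip nets at most +1 on the far side until the last crossing → at least 9 trips. The jealousy constraint makes 9 impossible; the shortest valid schedule has 11:
1. WV+WL →  (far: WV,WL; near: HV,HL,HC,WC)
2. WV ←       (far: WL; near: HV,HL,HC,WV,WC)
3. WV+WC →  (far: WV,WL,WC; near: HV,HL,HC)
4. WV ←       (far: WL,WC; near: HV,HL,HC,WV)
5. HL+HC →  (far: HL,WL,HC,WC; near: HV,WV)
6. HL+WL ←  (far: HC,WC; near: HV,WV,HL,WL)
7. HV+HL →  (far: HV,HL,HC,WC; near: WV,WL)
8. WC ←       (far: HV,HL,HC; near: WV,WL,WC)
9. WV+WL →  (far: HV,WV,HL,WL,HC; near: WC)
10. HC ←      (far: HV,WV,HL,WL; near: HC,WC)
11. HC+WC → (far: all six; near: empty)
In every state each wife is either with her husband or with no other man.
Minimum trips = 11

11


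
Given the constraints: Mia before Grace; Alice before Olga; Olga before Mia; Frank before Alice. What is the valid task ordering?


Constraints: Mia before Grace; Alice before Olga; Olga before Mia; Frank before Alice
Method: repeatedly schedule the remaining task that has no remaining task required before it.
  Step 1: remaining {Olga, Mia, Grace, Frank, Alice}; every task except Frank still has a predecessor pending → schedule Frank.
  Step 2: remaining {Olga, Mia, Grace, Alice}; every task except Alice still has a predecessor pending → schedule Alice.
  Step 3: remaining {Olga, Mia, Grace}; every task except Olga still has a predecessor pending → schedule Olga.
  Step 4: remaining {Mia, Grace}; every task except Mia still has a predecessor pending → schedule Mia.
  Step 5: only Grace remains → schedule Grace.
Resulting order:

Frank → Alice → Olga → Mia → Grace


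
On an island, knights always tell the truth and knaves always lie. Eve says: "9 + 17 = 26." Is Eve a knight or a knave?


Statement: "9 + 17 = 26."
Actual: 9 + 17 = 26
Claimed: 26
Statement is TRUE → Eve tells the truth → Knight

Knight


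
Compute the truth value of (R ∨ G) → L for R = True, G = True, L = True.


R = True, G = True, L = True
Step 1: R ∨ G = True OR True = True
Step 2: (True) → L: false only when antecedent=True and L=False.
Result: True

True


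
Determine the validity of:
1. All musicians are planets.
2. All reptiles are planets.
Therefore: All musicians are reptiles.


Premise 1: All musicians are planets.
Premise 2: All reptiles are planets.
Conclusion: All musicians are reptiles.
Fallacy: undistributed middle. planets is predicate in both.
Counterexample: musicians and reptiles could be disjoint subsets of planets.

Invalid


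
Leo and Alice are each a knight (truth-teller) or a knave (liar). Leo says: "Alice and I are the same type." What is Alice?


Leo says: "Alice and I are the same type."
Case 1: Leo is a Knight (truth-teller)
  Statement is true → they ARE the same → Alice is also a Knight
Case 2: Leo is a Knave (liar)
  Statement is false → they are NOT the same → Alice is a Knight
In both cases, Alice is a Knight.

Knight


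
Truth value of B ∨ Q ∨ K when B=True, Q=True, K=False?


B = True, Q = True, K = False
Expression: B ∨ Q ∨ K
Step 1: B ∨ Q = True OR True = True
Step 2: (True) ∨ K = True OR False = True

True


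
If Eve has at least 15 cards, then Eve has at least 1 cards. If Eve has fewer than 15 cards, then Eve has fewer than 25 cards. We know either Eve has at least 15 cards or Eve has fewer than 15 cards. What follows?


Constructive dilemma: (P → Q) ∧ (R → S), P ∨ R ⊢ Q ∨ S
Premise 1: Eve has at least 15 cards → Eve has at least 1 cards
Premise 2: Eve has fewer than 15 cards → Eve has fewer than 25 cards
Premise 3: Eve has at least 15 cards ∨ Eve has fewer than 15 cards
Case 1: Assuming Eve has at least 15 cards, then by Premise 1, Eve has at least 1 cards.
Case 2: Assuming Eve has fewer than 15 cards, then by Premise 2, Eve has fewer than 25 cards.
Since one of Eve has at least 15 cards or Eve has fewer than 15 cards must hold, we get Eve has at least 1 cards or Eve has fewer than 25 cards.

Eve has at least 1 cards or Eve has fewer than 25 cards.


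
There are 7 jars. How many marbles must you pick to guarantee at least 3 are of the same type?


Pigeonhole: to guarantee k in one of n categories, need (k-1)×n + 1.
k = 3, n = 7
Minimum = (3-1) × 7 + 1 = 2 × 7 + 1

15


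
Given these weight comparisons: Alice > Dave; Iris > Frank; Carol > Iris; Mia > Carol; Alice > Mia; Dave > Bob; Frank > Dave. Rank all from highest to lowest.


Constraints: Alice > Dave; Iris > Frank; Carol > Iris; Mia > Carol; Alice > Mia; Dave > Bob; Frank > Dave
Method: at each step, the next-highest is the one remaining person who never appears on the smaller side of a constraint between remaining people.
  Step 1: remaining {Frank, Dave, Iris, Alice, Bob, Carol, Mia}; on the smaller side: {Frank, Dave, Iris, Bob, Carol, Mia} → Alice is next (Alice > Dave; Alice > Mia).
  Step 2: remaining {Frank, Dave, Iris, Bob, Carol, Mia}; on the smaller side: {Frank, Dave, Iris, Bob, Carol} → Mia is next (Mia > Carol).
  Step 3: remaining {Frank, Dave, Iris, Bob, Carol}; on the smaller side: {Frank, Dave, Iris, Bob} → Carol is next (Carol > Iris).
  Step 4: remaining {Frank, Dave, Iris, Bob}; on the smaller side: {Frank, Dave, Bob} → Iris is next (Iris > Frank).
  Step 5: remaining {Frank, Dave, Bob}; on the smaller side: {Dave, Bob} → Frank is next (Frank > Dave).
  Step 6: remaining {Dave, Bob}; on the smaller side: {Bob} → Dave is next (Dave > Bob).
  Step 7: only Bob remains → lowest.
Final ranking (highest to lowest):

Alice > Mia > Carol > Iris > Frank > Dave > Bob


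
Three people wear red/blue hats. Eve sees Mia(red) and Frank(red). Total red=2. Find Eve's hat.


Total red = 2, seen red = 2
Own red = 2 - 2 = 0
Eve's hat is blue.

blue


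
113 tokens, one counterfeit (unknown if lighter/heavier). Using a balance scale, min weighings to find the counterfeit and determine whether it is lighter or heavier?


Let n = 113. 226 possibilities (n tokens × lighter/heavier); each weighing has 3 outcomes.
Bound for k weighings: say the first weighing puts j tokens on each pan. If it tips, the 2j weighed tokens remain suspects (each with a known direction) and k-1 weighings give 3^(k-1) outcomes; 3^(k-1) is odd, so 2j ≤ 3^(k-1) - 1. If it balances, the n - 2j unweighed tokens remain with direction unknown: 2(n - 2j) ≤ 3^(k-1) - 1 by the same parity argument. Adding, n ≤ (3^(k-1) - 1) + (3^(k-1) - 1)/2 = (3^k - 3)/2, and the classical three-group strategy achieves this (3 tokens in 2 weighings, 12 in 3, 39 in 4, 120 in 5).
So we need the smallest k with (3^k - 3)/2 ≥ 113.
k = 4: (3^4 - 3)/2 = 39 < 113 ✗
k = 5: (3^5 - 3)/2 = 120 ≥ 113 ✓

5


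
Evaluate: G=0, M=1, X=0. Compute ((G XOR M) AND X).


G XOR M = 0^1 = 1
1 AND 0 = 0

0


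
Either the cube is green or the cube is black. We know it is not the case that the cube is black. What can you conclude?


Disjunctive syllogism: P ∨ Q, ¬P ⊢ Q
Disjunction: the cube is green ∨ the cube is black
We know it is not the case that the cube is black.
By disjunctive syllogism, the other disjunct must be true.

The cube is green


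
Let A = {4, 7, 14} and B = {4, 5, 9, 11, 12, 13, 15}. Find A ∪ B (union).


A = {4, 7, 14}
B = {4, 5, 9, 11, 12, 13, 15}
Operation: union
All elements combined: 4, 5, 7, 9, 11, 12, 13, 14, 15

{4, 5, 7, 9, 11, 12, 13, 14, 15}


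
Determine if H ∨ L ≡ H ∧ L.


Expression 1: H ∨ L
Expression 2: H ∧ L
Truth table (H L | Expr1 Expr2):
  T T |   T     T
  T F |   T     F   ← differ
  F T |   T     F   ← differ
  F F |   F     F
Counterexample: H=T, L=F gives Expr1 = T but Expr2 = F, so the expressions are NOT logically equivalent.

No


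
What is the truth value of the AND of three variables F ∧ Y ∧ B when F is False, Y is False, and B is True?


F = False, Y = False, B = True
Step 1: F ∧ Y = False AND False = False
Step 2: (False) ∧ B = (False) AND True = False
AND is true only when ALL operands are true.

False


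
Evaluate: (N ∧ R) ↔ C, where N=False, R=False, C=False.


N = False, R = False, C = False
Expression: (N ∧ R) ↔ C
Step 1: N ∧ R = False AND False = False
Step 2: (False) ↔ C = (False iff False) = True

True


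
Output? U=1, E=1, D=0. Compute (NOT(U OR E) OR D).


U OR E = 1
NOT(1) = 0
0 OR 0 = 0

0


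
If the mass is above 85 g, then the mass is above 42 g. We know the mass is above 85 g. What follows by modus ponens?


Modus ponens: P → Q, P ⊢ Q
P: the mass is above 85 g
Q: the mass is above 42 g
We have P → Q and P is true.
By modus ponens, Q must be true.

The mass is above 42 g


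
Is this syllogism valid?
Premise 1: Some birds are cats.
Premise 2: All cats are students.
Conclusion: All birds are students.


Premise 1: Some birds are cats.
Premise 2: All cats are students.
Conclusion: All birds are students.
Fallacy: illicit minor. The minor term (birds) is distributed in the conclusion ('All birds ...') but undistributed in its premise ('Some birds are cats' doesn't cover all birds).
Only 'Some birds are students' follows, not 'All'.

Invalid


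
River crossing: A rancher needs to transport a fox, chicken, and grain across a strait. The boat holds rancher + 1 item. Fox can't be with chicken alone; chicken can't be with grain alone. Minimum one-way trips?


1. rancher+chicken → 2. rancher ← 3. rancher+fox → 4. rancher+chicken ← 5. rancher+grain → 6. rancher ← 7. rancher+chicken →
Minimum trips = 7

7


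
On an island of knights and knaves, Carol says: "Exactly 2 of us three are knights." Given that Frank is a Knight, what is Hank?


Carol claims exactly 2 knights among Carol, Frank, Hank.
Given: Frank is a Knight.

Case 1: Carol is a Knight (tells truth)
  Then exactly 2 of the three are knights.
  Counting Carol, Frank: 2 knight(s) so far. Need 0 more → Hank = Knave.
Case 2: Carol is a Knave (lies)
  Then the count is NOT 2.
  If Hank = Knight, count = 2 = 2 → claim would be true, contradicts lie.
  If Hank = Knave, count = 1 ≠ 2 → lie confirmed ✓

Hank is a Knave.

Knave


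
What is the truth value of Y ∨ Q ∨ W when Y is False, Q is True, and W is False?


Y = False, Q = True, W = False
Step 1: Y ∨ Q = False OR True = True
Step 2: True ∨ W = True OR False = True
OR is true when at least one operand is true.

True


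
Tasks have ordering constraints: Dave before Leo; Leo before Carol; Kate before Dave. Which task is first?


Constraints: Dave before Leo; Leo before Carol; Kate before Dave
The first task can have nothing scheduled before it, so it must never appear on the right of a 'before'.
Tasks appearing after some 'before': Leo, Carol, Dave.
The only task not in that list is Kate → it is first.

Kate


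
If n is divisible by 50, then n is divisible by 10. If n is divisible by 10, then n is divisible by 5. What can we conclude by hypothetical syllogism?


Hypothetical syllogism: P → Q, Q → R ⊢ P → R
Premise 1: n is divisible by 50 → n is divisible by 10
Premise 2: n is divisible by 10 → n is divisible by 5
Chain the implications: the middle term (n is divisible by 10) links the two.
Conclusion: If n is divisible by 50, then n is divisible by 5.

If n is divisible by 50, then n is divisible by 5.


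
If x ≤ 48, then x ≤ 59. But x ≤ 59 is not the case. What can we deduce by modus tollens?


Modus tollens: P → Q, ¬Q ⊢ ¬P
P: x ≤ 48
Q: x ≤ 59
We have P → Q and Q is false.
By modus tollens, P must be false.

It is not the case that x ≤ 48


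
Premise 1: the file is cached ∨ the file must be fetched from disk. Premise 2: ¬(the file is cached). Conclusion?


Disjunctive syllogism: P ∨ Q, ¬P ⊢ Q
Disjunction: the file is cached ∨ the file must be fetched from disk
We know it is not the case that the file is cached.
By disjunctive syllogism, the other disjunct must be true.

The file must be fetched from disk


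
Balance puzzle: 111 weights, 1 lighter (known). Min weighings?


Each weighing has 3 outcomes (left heavy / balance / right heavy), so k weighings distinguish at most 3^k cases; splitting into three near-equal groups achieves this.
Need 3^k ≥ 111: 3^4 = 81 < 111 ≤ 3^5 = 243
k = ⌈log₃(111)⌉ = 5

5


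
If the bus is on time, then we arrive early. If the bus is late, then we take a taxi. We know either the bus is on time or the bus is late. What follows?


Constructive dilemma: (P → Q) ∧ (R → S), P ∨ R ⊢ Q ∨ S
Premise 1: the bus is on time → we arrive early
Premise 2: the bus is late → we take a taxi
Premise 3: the bus is on time ∨ the bus is late
Case 1: Assuming the bus is on time, then by Premise 1, we arrive early.
Case 2: Assuming the bus is late, then by Premise 2, we take a taxi.
Since one of the bus is on time or the bus is late must hold, we get we arrive early or we take a taxi.

We arrive early or we take a taxi.


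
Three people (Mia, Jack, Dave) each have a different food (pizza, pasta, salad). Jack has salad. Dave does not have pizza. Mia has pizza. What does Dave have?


From clues:
  Mia → pizza
  Jack → salad
By elimination, Dave gets the remaining.

pasta


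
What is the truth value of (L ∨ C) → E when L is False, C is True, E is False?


L = False, C = True, E = False
Step 1: L ∨ C = False OR True = True
Step 2: (True) → E: false only when antecedent=True and E=False.
Result: False

False


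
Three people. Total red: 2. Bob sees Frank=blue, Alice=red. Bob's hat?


Total red = 2, seen red = 1
Own red = 2 - 1 = 1
Bob's hat is red.

red


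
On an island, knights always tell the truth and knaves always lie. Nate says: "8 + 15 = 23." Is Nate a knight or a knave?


Statement: "8 + 15 = 23."
Actual: 8 + 15 = 23
Claimed: 23
Statement is TRUE → Nate tells the truth → Knight

Knight


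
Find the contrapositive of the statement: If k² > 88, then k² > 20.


Original: If k² > 88, then k² > 20
Contrapositive: If ¬Q, then ¬P
Negate Q: not (k² > 20)
Negate P: not (k² > 88)

If not (k² > 20), then not (k² > 88).


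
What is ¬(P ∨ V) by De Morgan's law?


De Morgan's law: ¬(P ∨ Q) ≡ ¬P ∧ ¬Q
¬(P ∨ V) = ¬P ∧ ¬V

¬P ∧ ¬V


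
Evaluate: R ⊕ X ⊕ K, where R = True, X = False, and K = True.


R = True, X = False, K = True
Step 1: R ⊕ X = True XOR False = True
Step 2: True ⊕ K = True XOR True = False
XOR is true when an odd number of operands are true.

False


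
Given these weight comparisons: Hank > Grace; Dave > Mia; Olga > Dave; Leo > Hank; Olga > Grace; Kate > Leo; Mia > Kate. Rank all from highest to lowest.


Constraints: Hank > Grace; Dave > Mia; Olga > Dave; Leo > Hank; Olga > Grace; Kate > Leo; Mia > Kate
Method: at each step, the next-highest is the one remaining person who never appears on the smaller side of a constraint between remaining people.
  Step 1: remaining {Kate, Dave, Grace, Hank, Leo, Olga, Mia}; on the smaller side: {Kate, Dave, Grace, Hank, Leo, Mia} → Olga is next (Olga > Dave; Olga > Grace).
  Step 2: remaining {Kate, Dave, Grace, Hank, Leo, Mia}; on the smaller side: {Kate, Grace, Hank, Leo, Mia} → Dave is next (Dave > Mia).
  Step 3: remaining {Kate, Grace, Hank, Leo, Mia}; on the smaller side: {Kate, Grace, Hank, Leo} → Mia is next (Mia > Kate).
  Step 4: remaining {Kate, Grace, Hank, Leo}; on the smaller side: {Grace, Hank, Leo} → Kate is next (Kate > Leo).
  Step 5: remaining {Grace, Hank, Leo}; on the smaller side: {Grace, Hank} → Leo is next (Leo > Hank).
  Step 6: remaining {Grace, Hank}; on the smaller side: {Grace} → Hank is next (Hank > Grace).
  Step 7: only Grace remains → lowest.
Final ranking (highest to lowest):

Olga > Dave > Mia > Kate > Leo > Hank > Grace


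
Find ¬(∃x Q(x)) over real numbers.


Original: ∃x Q(x)
Rule: ¬∀→∃, ¬∃→∀, negate predicate.
Negation: ∀x ¬Q(x)

∀x ¬Q(x)


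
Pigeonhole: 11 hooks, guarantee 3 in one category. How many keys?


Pigeonhole: to guarantee k in one of n categories, need (k-1)×n + 1.
k = 3, n = 11
Minimum = (3-1) × 11 + 1 = 2 × 11 + 1

23


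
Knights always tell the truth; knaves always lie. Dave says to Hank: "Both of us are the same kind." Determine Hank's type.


Dave says: "Both of us are the same kind."
Case 1: Dave is a Knight (truth-teller)
  Statement is true → they ARE the same → Hank is also a Knight
Case 2: Dave is a Knave (liar)
  Statement is false → they are NOT the same → Hank is a Knight
In both cases, Hank is a Knight.

Knight


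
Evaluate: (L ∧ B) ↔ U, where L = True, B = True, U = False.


L = True, B = True, U = False
Step 1: L ∧ B = True AND True = True
Step 2: (True) ↔ U: true when both sides have same truth value.
Result: True ↔ False = False

False


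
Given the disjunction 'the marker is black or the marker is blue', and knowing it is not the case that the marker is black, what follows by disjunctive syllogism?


Disjunctive syllogism: P ∨ Q, ¬P ⊢ Q
Disjunction: the marker is black ∨ the marker is blue
We know it is not the case that the marker is black.
By disjunctive syllogism, the other disjunct must be true.

The marker is blue


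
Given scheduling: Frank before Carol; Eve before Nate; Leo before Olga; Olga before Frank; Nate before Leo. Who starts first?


Constraints: Frank before Carol; Eve before Nate; Leo before Olga; Olga before Frank; Nate before Leo
The first task can have nothing scheduled before it, so it must never appear on the right of a 'before'.
Tasks appearing after some 'before': Carol, Nate, Olga, Frank, Leo.
The only task not in that list is Eve → it is first.

Eve


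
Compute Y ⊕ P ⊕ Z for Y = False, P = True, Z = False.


Y = False, P = True, Z = False
Step 1: Y ⊕ P = False XOR True = True
Step 2: True ⊕ Z = True XOR False = True
XOR is true when an odd number of operands are true.

True


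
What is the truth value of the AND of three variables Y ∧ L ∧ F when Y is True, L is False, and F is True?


Y = True, L = False, F = True
Step 1: Y ∧ L = True AND False = False
Step 2: (False) ∧ F = (False) AND True = False
AND is true only when ALL operands are true.

False


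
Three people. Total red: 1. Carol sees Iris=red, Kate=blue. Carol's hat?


Total red = 1, seen red = 1
Own red = 1 - 1 = 0
Carol's hat is blue.

blue


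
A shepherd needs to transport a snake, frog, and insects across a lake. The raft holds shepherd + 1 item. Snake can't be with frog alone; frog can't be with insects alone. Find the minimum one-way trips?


1. shepherd+frog → 2. shepherd ← 3. shepherd+snake → 4. shepherd+frog ← 5. shepherd+insects → 6. shepherd ← 7. shepherd+frog →
Minimum trips = 7

7


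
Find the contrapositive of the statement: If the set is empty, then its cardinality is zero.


Original: If the set is empty, then its cardinality is zero
Contrapositive: If ¬Q, then ¬P
Negate Q: not (its cardinality is zero)
Negate P: not (the set is empty)

If not (its cardinality is zero), then not (the set is empty).


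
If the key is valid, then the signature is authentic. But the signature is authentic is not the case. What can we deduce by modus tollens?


Modus tollens: P → Q, ¬Q ⊢ ¬P
P: the key is valid
Q: the signature is authentic
We have P → Q and Q is false.
By modus tollens, P must be false.

It is not the case that the key is valid


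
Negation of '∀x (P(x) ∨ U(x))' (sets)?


Original: ∀x (P(x) ∨ U(x))
Rule: ¬∀→∃, ¬∃→∀, negate predicate.
Negation: ∃x (¬P(x) ∧ ¬U(x))

∃x (¬P(x) ∧ ¬U(x))


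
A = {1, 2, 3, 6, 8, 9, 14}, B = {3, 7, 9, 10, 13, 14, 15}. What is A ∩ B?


A = {1, 2, 3, 6, 8, 9, 14}
B = {3, 7, 9, 10, 13, 14, 15}
Operation: intersection
Elements in both: 3, 9, 14

{3, 9, 14}


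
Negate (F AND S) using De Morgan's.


De Morgan's law: ¬(P ∧ Q) ≡ ¬P ∨ ¬Q
¬(F ∧ S) = ¬F ∨ ¬S

¬F ∨ ¬S


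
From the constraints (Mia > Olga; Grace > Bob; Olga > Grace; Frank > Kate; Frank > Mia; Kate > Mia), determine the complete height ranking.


Constraints: Mia > Olga; Grace > Bob; Olga > Grace; Frank > Kate; Frank > Mia; Kate > Mia
Method: at each step, the next-highest is the one remaining person who never appears on the smaller side of a constraint between remaining people.
  Step 1: remaining {Kate, Mia, Grace, Olga, Frank, Bob}; on the smaller side: {Kate, Mia, Grace, Olga, Bob} → Frank is next (Frank > Kate; Frank > Mia).
  Step 2: remaining {Kate, Mia, Grace, Olga, Bob}; on the smaller side: {Mia, Grace, Olga, Bob} → Kate is next (Kate > Mia).
  Step 3: remaining {Mia, Grace, Olga, Bob}; on the smaller side: {Grace, Olga, Bob} → Mia is next (Mia > Olga).
  Step 4: remaining {Grace, Olga, Bob}; on the smaller side: {Grace, Bob} → Olga is next (Olga > Grace).
  Step 5: remaining {Grace, Bob}; on the smaller side: {Bob} → Grace is next (Grace > Bob).
  Step 6: only Bob remains → lowest.
Final ranking (highest to lowest):

Frank > Kate > Mia > Olga > Grace > Bob


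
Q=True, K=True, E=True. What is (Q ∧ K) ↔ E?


Q = True, K = True, E = True
Expression: (Q ∧ K) ↔ E
Step 1: Q ∧ K = True AND True = True
Step 2: (True) ↔ E = (True iff True) = True

True


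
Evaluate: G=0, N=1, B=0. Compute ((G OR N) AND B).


G OR N = 0|1 = 1
1 AND 0 = 0

0


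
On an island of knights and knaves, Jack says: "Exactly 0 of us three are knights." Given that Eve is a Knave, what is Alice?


Jack claims exactly 0 knights among Jack, Eve, Alice.
Given: Eve is a Knave.

Case 1: Jack is a Knight (tells truth)
  Then exactly 0 of the three are knights.
  Counting Jack, Eve: 1 knight(s) so far. Need -1 more → impossible.
Case 2: Jack is a Knave (lies)
  Then the count is NOT 0.
  If Alice = Knave, count = 0 = 0 → claim would be true, contradicts lie.
  If Alice = Knight, count = 1 ≠ 0 → lie confirmed ✓

Alice is a Knight.

Knight


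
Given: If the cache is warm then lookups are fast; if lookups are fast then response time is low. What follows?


Hypothetical syllogism: P → Q, Q → R ⊢ P → R
Premise 1: the cache is warm → lookups are fast
Premise 2: lookups are fast → response time is low
Chain the implications: the middle term (lookups are fast) links the two.
Conclusion: If the cache is warm, then response time is low.

If the cache is warm, then response time is low.


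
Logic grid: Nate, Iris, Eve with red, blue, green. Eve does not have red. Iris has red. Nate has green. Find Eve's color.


From clues:
  Nate → green
  Iris → red
By elimination, Eve gets the remaining.

blue


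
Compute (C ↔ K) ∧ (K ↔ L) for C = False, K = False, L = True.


C = False, K = False, L = True
Step 1: C ↔ K is true when C and K have the same value. Result: True
Step 2: K ↔ L is true when K and L have the same value. Result: False
Step 3: True ∧ False = False

False


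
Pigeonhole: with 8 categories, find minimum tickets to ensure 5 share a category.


Pigeonhole: to guarantee k in one of n categories, need (k-1)×n + 1.
k = 5, n = 8
Minimum = (5-1) × 8 + 1 = 4 × 8 + 1

33


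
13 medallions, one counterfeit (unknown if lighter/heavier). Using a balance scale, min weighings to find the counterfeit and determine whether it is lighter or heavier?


Let n = 13. 26 possibilities (n medallions × lighter/heavier); each weighing has 3 outcomes.
Bound for k weighings: say the first weighing puts j medallions on each pan. If it tips, the 2j weighed medallions remain suspects (each with a known direction) and k-1 weighings give 3^(k-1) outcomes; 3^(k-1) is odd, so 2j ≤ 3^(k-1) - 1. If it balances, the n - 2j unweighed medallions remain with direction unknown: 2(n - 2j) ≤ 3^(k-1) - 1 by the same parity argument. Adding, n ≤ (3^(k-1) - 1) + (3^(k-1) - 1)/2 = (3^k - 3)/2, and the classical three-group strategy achieves this (3 medallions in 2 weighings, 12 in 3, 39 in 4, 120 in 5).
So we need the smallest k with (3^k - 3)/2 ≥ 13.
k = 3: (3^3 - 3)/2 = 12 < 13 ✗
k = 4: (3^4 - 3)/2 = 39 ≥ 13 ✓

4


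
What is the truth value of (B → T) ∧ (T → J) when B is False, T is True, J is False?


B = False, T = True, J = False
Step 1: B → T is false only when B=True and T=False. Result: True
Step 2: T → J is false only when T=True and J=False. Result: False
Step 3: True ∧ False = False

False


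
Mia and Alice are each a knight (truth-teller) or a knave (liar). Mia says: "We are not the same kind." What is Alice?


Mia says: "We are not the same kind."
Case 1: Mia is a Knight (truth-teller)
  Statement is true → they ARE different → Alice is a Knave
Case 2: Mia is a Knave (liar)
  Statement is false → they are NOT different → Alice is a Knave
In both cases, Alice is a Knave.

Knave


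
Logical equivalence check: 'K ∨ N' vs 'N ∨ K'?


Expression 1: K ∨ N
Expression 2: N ∨ K
Truth table (K N | Expr1 Expr2):
  T T |   T     T
  T F |   T     T
  F T |   T     T
  F F |   F     F
All 4 rows agree, so the expressions are logically equivalent.

Yes


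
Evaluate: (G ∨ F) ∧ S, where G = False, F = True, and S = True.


G = False, F = True, S = True
Step 1: G ∨ F = False OR True = True
Step 2: True ∧ S = True AND True = True
OR is true when at least one operand is true; AND requires both.

True


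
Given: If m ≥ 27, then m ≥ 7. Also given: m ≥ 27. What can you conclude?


Modus ponens: P → Q, P ⊢ Q
P: m ≥ 27
Q: m ≥ 7
We have P → Q and P is true.
By modus ponens, Q must be true.

m ≥ 7


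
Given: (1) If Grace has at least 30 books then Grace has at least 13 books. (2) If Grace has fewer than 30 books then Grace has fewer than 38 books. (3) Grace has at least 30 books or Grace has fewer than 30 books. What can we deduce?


Constructive dilemma: (P → Q) ∧ (R → S), P ∨ R ⊢ Q ∨ S
Premise 1: Grace has at least 30 books → Grace has at least 13 books
Premise 2: Grace has fewer than 30 books → Grace has fewer than 38 books
Premise 3: Grace has at least 30 books ∨ Grace has fewer than 30 books
Case 1: Assuming Grace has at least 30 books, then by Premise 1, Grace has at least 13 books.
Case 2: Assuming Grace has fewer than 30 books, then by Premise 2, Grace has fewer than 38 books.
Since one of Grace has at least 30 books or Grace has fewer than 30 books must hold, we get Grace has at least 13 books or Grace has fewer than 38 books.

Grace has at least 13 books or Grace has fewer than 38 books.


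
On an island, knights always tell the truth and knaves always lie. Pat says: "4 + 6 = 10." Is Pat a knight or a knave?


Statement: "4 + 6 = 10."
Actual: 4 + 6 = 10
Claimed: 10
Statement is TRUE → Pat tells the truth → Knight

Knight


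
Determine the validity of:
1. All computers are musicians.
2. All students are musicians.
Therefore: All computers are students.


Premise 1: All computers are musicians.
Premise 2: All students are musicians.
Conclusion: All computers are students.
Fallacy: undistributed middle. musicians is predicate in both.
Counterexample: computers and students could be disjoint subsets of musicians.

Invalid


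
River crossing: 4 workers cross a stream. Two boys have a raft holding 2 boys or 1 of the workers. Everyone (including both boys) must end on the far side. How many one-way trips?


Per crossing of one of the workers: boys→, one←, one of the workers→, one← = 4 trips
4 × 4 = 16, + 1 final boys→ = 17
Minimum trips = 17

17


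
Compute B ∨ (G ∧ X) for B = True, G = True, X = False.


B = True, G = True, X = False
Step 1: G ∧ X = True AND False = False
Step 2: B ∨ False = True OR False = True
AND evaluated first (higher precedence); then OR applied.

True


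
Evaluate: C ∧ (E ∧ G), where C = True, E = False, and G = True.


C = True, E = False, G = True
Step 1: E ∧ G = False AND True = False
Step 2: C ∧ False = True AND False = False
AND is true only when ALL operands are true.

False


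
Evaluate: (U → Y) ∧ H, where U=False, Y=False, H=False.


U = False, Y = False, H = False
Expression: (U → Y) ∧ H
Step 1: U → Y = False → False (false only if U=True, Y=False) = True
Step 2: (True) ∧ H = True AND False = False

False


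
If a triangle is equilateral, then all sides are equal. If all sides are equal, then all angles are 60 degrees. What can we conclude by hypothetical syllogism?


Hypothetical syllogism: P → Q, Q → R ⊢ P → R
Premise 1: a triangle is equilateral → all sides are equal
Premise 2: all sides are equal → all angles are 60 degrees
Chain the implications: the middle term (all sides are equal) links the two.
Conclusion: If a triangle is equilateral, then all angles are 60 degrees.

If a triangle is equilateral, then all angles are 60 degrees.


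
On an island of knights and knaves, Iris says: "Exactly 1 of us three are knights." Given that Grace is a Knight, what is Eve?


Iris claims exactly 1 knights among Iris, Grace, Eve.
Given: Grace is a Knight.

Case 1: Iris is a Knight (tells truth)
  Then exactly 1 of the three are knights.
  Counting Iris, Grace: 2 knight(s) so far. Need -1 more → impossible.
Case 2: Iris is a Knave (lies)
  Then the count is NOT 1.
  If Eve = Knave, count = 1 = 1 → claim would be true, contradicts lie.
  If Eve = Knight, count = 2 ≠ 1 → lie confirmed ✓

Eve is a Knight.

Knight


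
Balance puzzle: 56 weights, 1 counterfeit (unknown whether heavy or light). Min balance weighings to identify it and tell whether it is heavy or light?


Let n = 56. 112 possibilities (n weights × lighter/heavier); each weighing has 3 outcomes.
Bound for k weighings: say the first weighing puts j weights on each pan. If it tips, the 2j weighed weights remain suspects (each with a known direction) and k-1 weighings give 3^(k-1) outcomes; 3^(k-1) is odd, so 2j ≤ 3^(k-1) - 1. If it balances, the n - 2j unweighed weights remain with direction unknown: 2(n - 2j) ≤ 3^(k-1) - 1 by the same parity argument. Adding, n ≤ (3^(k-1) - 1) + (3^(k-1) - 1)/2 = (3^k - 3)/2, and the classical three-group strategy achieves this (3 weights in 2 weighings, 12 in 3, 39 in 4, 120 in 5).
So we need the smallest k with (3^k - 3)/2 ≥ 56.
k = 4: (3^4 - 3)/2 = 39 < 56 ✗
k = 5: (3^5 - 3)/2 = 120 ≥ 56 ✓

5


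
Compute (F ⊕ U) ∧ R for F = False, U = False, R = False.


F = False, U = False, R = False
Step 1: F ⊕ U = False XOR False = False
Step 2: False ∧ R = False AND False = False
XOR true when exactly one of F,U is true; then AND with R.

False


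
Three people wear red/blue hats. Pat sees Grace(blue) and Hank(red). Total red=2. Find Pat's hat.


Total red = 2, seen red = 1
Own red = 2 - 1 = 1
Pat's hat is red.

red


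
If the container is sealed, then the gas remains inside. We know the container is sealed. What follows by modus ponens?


Modus ponens: P → Q, P ⊢ Q
P: the container is sealed
Q: the gas remains inside
We have P → Q and P is true.
By modus ponens, Q must be true.

The gas remains inside


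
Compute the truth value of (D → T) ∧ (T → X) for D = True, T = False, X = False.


D = True, T = False, X = False
Step 1: D → T is false only when D=True and T=False. Result: False
Step 2: T → X is false only when T=True and X=False. Result: True
Step 3: False ∧ True = False

False


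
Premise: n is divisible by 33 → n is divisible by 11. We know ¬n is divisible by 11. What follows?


Modus tollens: P → Q, ¬Q ⊢ ¬P
P: n is divisible by 33
Q: n is divisible by 11
We have P → Q and Q is false.
By modus tollens, P must be false.

It is not the case that n is divisible by 33


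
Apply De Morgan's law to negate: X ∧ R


De Morgan's law: ¬(P ∧ Q) ≡ ¬P ∨ ¬Q
¬(X ∧ R) = ¬X ∨ ¬R

¬X ∨ ¬R


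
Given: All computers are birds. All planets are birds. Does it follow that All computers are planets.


Premise 1: All computers are birds.
Premise 2: All planets are birds.
Conclusion: All computers are planets.
Fallacy: undistributed middle. birds is predicate in both.
Counterexample: computers and planets could be disjoint subsets of birds.

Invalid


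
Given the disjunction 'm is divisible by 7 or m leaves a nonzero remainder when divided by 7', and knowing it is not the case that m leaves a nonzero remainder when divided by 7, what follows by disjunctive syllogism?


Disjunctive syllogism: P ∨ Q, ¬P ⊢ Q
Disjunction: m is divisible by 7 ∨ m leaves a nonzero remainder when divided by 7
We know it is not the case that m leaves a nonzero remainder when divided by 7.
By disjunctive syllogism, the other disjunct must be true.

m is divisible by 7


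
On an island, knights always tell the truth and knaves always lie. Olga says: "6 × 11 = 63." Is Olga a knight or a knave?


Statement: "6 × 11 = 63."
Actual: 6 × 11 = 66
Claimed: 63
Statement is FALSE → Olga lies → Knave

Knave


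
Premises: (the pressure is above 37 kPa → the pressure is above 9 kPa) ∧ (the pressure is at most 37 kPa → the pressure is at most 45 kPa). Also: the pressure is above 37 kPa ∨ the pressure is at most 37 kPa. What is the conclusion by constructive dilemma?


Constructive dilemma: (P → Q) ∧ (R → S), P ∨ R ⊢ Q ∨ S
Premise 1: the pressure is above 37 kPa → the pressure is above 9 kPa
Premise 2: the pressure is at most 37 kPa → the pressure is at most 45 kPa
Premise 3: the pressure is above 37 kPa ∨ the pressure is at most 37 kPa
Case 1: Assuming the pressure is above 37 kPa, then by Premise 1, the pressure is above 9 kPa.
Case 2: Assuming the pressure is at most 37 kPa, then by Premise 2, the pressure is at most 45 kPa.
Since one of the pressure is above 37 kPa or the pressure is at most 37 kPa must hold, we get the pressure is above 9 kPa or the pressure is at most 45 kPa.

The pressure is above 9 kPa or the pressure is at most 45 kPa.


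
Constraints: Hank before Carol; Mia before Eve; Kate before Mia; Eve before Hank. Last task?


Constraints: Hank before Carol; Mia before Eve; Kate before Mia; Eve before Hank
The last task can have nothing scheduled after it, so it must never appear on the left of a 'before'.
Tasks appearing before some other task: Hank, Mia, Kate, Eve.
The only task not in that list is Carol → it is last.

Carol


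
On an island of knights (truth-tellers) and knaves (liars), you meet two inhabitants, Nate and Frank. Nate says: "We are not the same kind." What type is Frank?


Nate says: "We are not the same kind."
Case 1: Nate is a Knight (truth-teller)
  Statement is true → they ARE different → Frank is a Knave
Case 2: Nate is a Knave (liar)
  Statement is false → they are NOT different → Frank is a Knave
In both cases, Frank is a Knave.

Knave


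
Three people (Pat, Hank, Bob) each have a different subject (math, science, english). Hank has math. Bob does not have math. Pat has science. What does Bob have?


From clues:
  Hank → math
  Pat → science
By elimination, Bob gets the remaining.

english


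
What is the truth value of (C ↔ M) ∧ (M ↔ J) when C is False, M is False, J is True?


C = False, M = False, J = True
Step 1: C ↔ M is true when C and M have the same value. Result: True
Step 2: M ↔ J is true when M and J have the same value. Result: False
Step 3: True ∧ False = False

False


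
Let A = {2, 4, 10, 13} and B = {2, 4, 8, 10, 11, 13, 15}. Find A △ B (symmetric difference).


A = {2, 4, 10, 13}
B = {2, 4, 8, 10, 11, 13, 15}
Operation: symmetric difference
In A only: [], in B only: [8, 11, 15]

{8, 11, 15}
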